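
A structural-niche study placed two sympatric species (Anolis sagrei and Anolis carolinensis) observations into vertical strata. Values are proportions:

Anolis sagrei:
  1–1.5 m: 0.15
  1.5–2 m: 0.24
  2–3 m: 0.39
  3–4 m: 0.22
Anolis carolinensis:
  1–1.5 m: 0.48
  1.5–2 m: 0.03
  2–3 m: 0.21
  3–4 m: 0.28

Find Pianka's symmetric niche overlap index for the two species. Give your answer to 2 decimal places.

0.71

Σ p₁ᵢp₂ᵢ = 0.0720 + 0.0072 + 0.0819 + 0.0616 = 0.2227
Σp_1ᵢ² = 0.15² + 0.24² + 0.39² + 0.22² = 0.0225 + 0.0576 + 0.1521 + 0.0484 = 0.2806
Σp_2ᵢ² = 0.48² + 0.03² + 0.21² + 0.28² = 0.2304 + 0.0009 + 0.0441 + 0.0784 = 0.3538
O = 0.2227 / √(0.2806 × 0.3538) = 0.2227 / 0.31508 = 0.7068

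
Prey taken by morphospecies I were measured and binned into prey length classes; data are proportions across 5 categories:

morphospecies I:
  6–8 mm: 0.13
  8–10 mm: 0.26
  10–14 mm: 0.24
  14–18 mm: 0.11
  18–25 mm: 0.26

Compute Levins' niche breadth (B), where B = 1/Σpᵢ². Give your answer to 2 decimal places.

4.51

Σpᵢ² = 0.13² + 0.26² + 0.24² + 0.11² + 0.26² = 0.0169 + 0.0676 + 0.0576 + 0.0121 + 0.0676 = 0.2218
B = 1 / 0.2218 = 4.5086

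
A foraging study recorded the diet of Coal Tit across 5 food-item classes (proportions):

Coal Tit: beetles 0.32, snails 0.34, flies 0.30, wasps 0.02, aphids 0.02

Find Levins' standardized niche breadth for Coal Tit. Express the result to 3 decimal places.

0.560

Σpᵢ² = 0.32² + 0.34² + 0.30² + 0.02² + 0.02² = 0.1024 + 0.1156 + 0.0900 + 0.0004 + 0.0004 = 0.3088
B = 1 / 0.3088 = 3.23834
Bₛ = (B − 1)/(n − 1) = (3.23834 − 1)/(5 − 1) = 2.23834/4 = 0.55959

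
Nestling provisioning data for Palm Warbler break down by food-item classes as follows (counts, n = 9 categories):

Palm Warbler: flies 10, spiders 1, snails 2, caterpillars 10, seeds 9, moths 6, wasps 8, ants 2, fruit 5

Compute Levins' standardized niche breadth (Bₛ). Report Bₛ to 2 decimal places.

Proportions for Palm Warbler (n=53): 10/53=0.1887, 1/53=0.0189, 2/53=0.0377, 10/53=0.1887, 9/53=0.1698, 6/53=0.1132, 8/53=0.1509, 2/53=0.0377, 5/53=0.0943
Σpᵢ² = 0.1887² + 0.0189² + 0.0377² + 0.1887² + 0.1698² + 0.1132² + 0.1509² + 0.0377² + 0.0943² = 0.035608 + 0.000357 + 0.001421 + 0.035608 + 0.028832 + 0.012814 + 0.022771 + 0.001421 + 0.008892 = 0.147724
B = 1 / 0.147724 = 6.7694
Bₛ = (B − 1)/(n − 1) = (6.7694 − 1)/(9 − 1) = 5.7694/8 = 0.7212

0.72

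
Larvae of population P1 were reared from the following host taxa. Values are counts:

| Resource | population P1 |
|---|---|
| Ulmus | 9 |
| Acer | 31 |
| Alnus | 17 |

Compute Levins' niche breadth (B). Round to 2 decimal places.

Proportions for population P1 (n=57): 9/57=0.1579, 31/57=0.5439, 17/57=0.2982
Σpᵢ² = 0.1579² + 0.5439² + 0.2982² = 0.024932 + 0.295827 + 0.088923 = 0.409682
B = 1 / 0.409682 = 2.4409

2.44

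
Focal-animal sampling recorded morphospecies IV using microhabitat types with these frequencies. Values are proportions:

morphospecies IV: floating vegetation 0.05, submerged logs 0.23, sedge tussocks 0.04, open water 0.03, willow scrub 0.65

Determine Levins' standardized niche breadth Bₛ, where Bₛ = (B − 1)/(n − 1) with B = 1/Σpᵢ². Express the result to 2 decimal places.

0.27

Σpᵢ² = 0.05² + 0.23² + 0.04² + 0.03² + 0.65² = 0.0025 + 0.0529 + 0.0016 + 0.0009 + 0.4225 = 0.4804
B = 1 / 0.4804 = 2.0816
Bₛ = (B − 1)/(n − 1) = (2.0816 − 1)/(5 − 1) = 1.0816/4 = 0.2704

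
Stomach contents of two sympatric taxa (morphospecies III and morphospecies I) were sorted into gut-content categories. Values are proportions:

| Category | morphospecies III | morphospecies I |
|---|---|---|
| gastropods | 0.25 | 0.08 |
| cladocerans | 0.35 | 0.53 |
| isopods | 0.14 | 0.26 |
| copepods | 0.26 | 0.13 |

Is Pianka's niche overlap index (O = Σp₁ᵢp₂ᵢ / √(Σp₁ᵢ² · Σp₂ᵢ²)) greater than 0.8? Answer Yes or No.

Yes

Σ p₁ᵢp₂ᵢ = 0.0200 + 0.1855 + 0.0364 + 0.0338 = 0.2757
Σp_1ᵢ² = 0.25² + 0.35² + 0.14² + 0.26² = 0.0625 + 0.1225 + 0.0196 + 0.0676 = 0.2722
Σp_2ᵢ² = 0.08² + 0.53² + 0.26² + 0.13² = 0.0064 + 0.2809 + 0.0676 + 0.0169 = 0.3718
O = 0.2757 / √(0.2722 × 0.3718) = 0.2757 / 0.31813 = 0.8666
O = 0.8666 > 0.8 → Yes.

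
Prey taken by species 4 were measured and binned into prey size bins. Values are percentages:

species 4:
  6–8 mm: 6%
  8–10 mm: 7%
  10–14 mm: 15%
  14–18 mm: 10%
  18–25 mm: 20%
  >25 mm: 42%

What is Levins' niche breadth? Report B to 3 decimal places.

3.885

Convert percentages to proportions (divide by 100).
Σpᵢ² = 0.06² + 0.07² + 0.15² + 0.10² + 0.20² + 0.42² = 0.0036 + 0.0049 + 0.0225 + 0.0100 + 0.0400 + 0.1764 = 0.2574
B = 1 / 0.2574 = 3.88500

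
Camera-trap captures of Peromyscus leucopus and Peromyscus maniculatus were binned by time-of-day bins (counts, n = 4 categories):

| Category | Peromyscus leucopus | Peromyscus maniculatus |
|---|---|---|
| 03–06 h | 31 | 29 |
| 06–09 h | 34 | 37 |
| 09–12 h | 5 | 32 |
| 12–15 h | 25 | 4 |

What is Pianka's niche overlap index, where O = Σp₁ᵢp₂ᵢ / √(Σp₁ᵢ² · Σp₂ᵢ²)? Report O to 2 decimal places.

Proportions for Peromyscus leucopus (n=95): 31/95=0.3263, 34/95=0.3579, 5/95=0.0526, 25/95=0.2632
Proportions for Peromyscus maniculatus (n=102): 29/102=0.2843, 37/102=0.3627, 32/102=0.3137, 4/102=0.0392
Σ p₁ᵢp₂ᵢ = 0.092767 + 0.129810 + 0.016501 + 0.010317 = 0.249395
Σp_1ᵢ² = 0.3263² + 0.3579² + 0.0526² + 0.2632² = 0.106472 + 0.128092 + 0.002767 + 0.069274 = 0.306605
Σp_2ᵢ² = 0.2843² + 0.3627² + 0.3137² + 0.0392² = 0.080826 + 0.131551 + 0.098408 + 0.001537 = 0.312322
O = 0.249395 / √(0.306605 × 0.312322) = 0.249395 / 0.3094503 = 0.8059

0.81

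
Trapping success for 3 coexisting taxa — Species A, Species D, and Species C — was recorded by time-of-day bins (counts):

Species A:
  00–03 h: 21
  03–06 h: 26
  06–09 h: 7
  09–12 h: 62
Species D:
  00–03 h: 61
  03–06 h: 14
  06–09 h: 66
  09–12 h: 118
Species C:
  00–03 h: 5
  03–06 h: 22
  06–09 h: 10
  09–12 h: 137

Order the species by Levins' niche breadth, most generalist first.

Proportions for Species A (n=116): 21/116=0.1810, 26/116=0.2241, 7/116=0.0603, 62/116=0.5345
Proportions for Species D (n=259): 61/259=0.2355, 14/259=0.0541, 66/259=0.2548, 118/259=0.4556
Proportions for Species C (n=174): 5/174=0.0287, 22/174=0.1264, 10/174=0.0575, 137/174=0.7874
Σp_Aᵢ² = 0.1810² + 0.2241² + 0.0603² + 0.5345² = 0.032761 + 0.050221 + 0.003636 + 0.285690 = 0.372308
B_A = 1 / 0.372308 = 2.6859
Σp_Dᵢ² = 0.2355² + 0.0541² + 0.2548² + 0.4556² = 0.055460 + 0.002927 + 0.064923 + 0.207571 = 0.330881
B_D = 1 / 0.330881 = 3.0222
Σp_Cᵢ² = 0.0287² + 0.1264² + 0.0575² + 0.7874² = 0.000824 + 0.015977 + 0.003306 + 0.619999 = 0.640106
B_C = 1 / 0.640106 = 1.5622
Ranking by B (broadest → narrowest): Species D (3.02) > Species A (2.69) > Species C (1.56)

Species D > Species A > Species C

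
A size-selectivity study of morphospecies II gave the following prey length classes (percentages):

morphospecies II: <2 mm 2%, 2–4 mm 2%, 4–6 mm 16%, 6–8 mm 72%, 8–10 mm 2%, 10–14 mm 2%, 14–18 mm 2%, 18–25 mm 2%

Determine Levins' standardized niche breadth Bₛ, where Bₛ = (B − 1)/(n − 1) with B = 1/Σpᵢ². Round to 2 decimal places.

Convert percentages to proportions (divide by 100).
Σpᵢ² = 0.02² + 0.02² + 0.16² + 0.72² + 0.02² + 0.02² + 0.02² + 0.02² = 0.0004 + 0.0004 + 0.0256 + 0.5184 + 0.0004 + 0.0004 + 0.0004 + 0.0004 = 0.5464
B = 1 / 0.5464 = 1.8302
Bₛ = (B − 1)/(n − 1) = (1.8302 − 1)/(8 − 1) = 0.8302/7 = 0.1186

0.12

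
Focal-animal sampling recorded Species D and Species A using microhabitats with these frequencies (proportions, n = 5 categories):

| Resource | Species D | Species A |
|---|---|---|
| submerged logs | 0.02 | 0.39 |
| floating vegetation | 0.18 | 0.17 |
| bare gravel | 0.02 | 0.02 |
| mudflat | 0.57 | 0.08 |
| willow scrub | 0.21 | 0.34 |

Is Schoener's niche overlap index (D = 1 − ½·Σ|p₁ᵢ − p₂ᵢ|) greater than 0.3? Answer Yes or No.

Σ|p₁ᵢ − p₂ᵢ| = 0.37 + 0.01 + 0.00 + 0.49 + 0.13 = 1.00
D = 1 − ½ × 1.00 = 1 − 0.500 = 0.5000
D = 0.5000 > 0.3 → Yes.

Yes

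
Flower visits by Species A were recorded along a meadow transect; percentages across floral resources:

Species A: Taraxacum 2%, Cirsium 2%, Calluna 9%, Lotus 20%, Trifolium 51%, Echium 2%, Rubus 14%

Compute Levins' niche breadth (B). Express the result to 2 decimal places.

3.04

Convert percentages to proportions (divide by 100).
Σpᵢ² = 0.02² + 0.02² + 0.09² + 0.20² + 0.51² + 0.02² + 0.14² = 0.0004 + 0.0004 + 0.0081 + 0.0400 + 0.2601 + 0.0004 + 0.0196 = 0.3290
B = 1 / 0.3290 = 3.0395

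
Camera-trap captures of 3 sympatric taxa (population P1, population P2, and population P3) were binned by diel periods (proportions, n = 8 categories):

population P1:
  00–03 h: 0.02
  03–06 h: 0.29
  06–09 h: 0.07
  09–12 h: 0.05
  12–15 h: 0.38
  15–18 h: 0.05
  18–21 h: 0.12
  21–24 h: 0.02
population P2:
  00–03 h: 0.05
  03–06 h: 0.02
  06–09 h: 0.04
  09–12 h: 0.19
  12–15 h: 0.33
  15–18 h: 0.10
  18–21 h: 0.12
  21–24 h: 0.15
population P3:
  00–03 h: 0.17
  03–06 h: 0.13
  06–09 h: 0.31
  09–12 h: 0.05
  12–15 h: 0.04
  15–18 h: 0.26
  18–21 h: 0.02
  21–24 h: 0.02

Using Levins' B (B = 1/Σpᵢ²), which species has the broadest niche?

population P2

Σp_P1ᵢ² = 0.02² + 0.29² + 0.07² + 0.05² + 0.38² + 0.05² + 0.12² + 0.02² = 0.0004 + 0.0841 + 0.0049 + 0.0025 + 0.1444 + 0.0025 + 0.0144 + 0.0004 = 0.2536
B_P1 = 1 / 0.2536 = 3.9432
Σp_P2ᵢ² = 0.05² + 0.02² + 0.04² + 0.19² + 0.33² + 0.10² + 0.12² + 0.15² = 0.0025 + 0.0004 + 0.0016 + 0.0361 + 0.1089 + 0.0100 + 0.0144 + 0.0225 = 0.1964
B_P2 = 1 / 0.1964 = 5.0916
Σp_P3ᵢ² = 0.17² + 0.13² + 0.31² + 0.05² + 0.04² + 0.26² + 0.02² + 0.02² = 0.0289 + 0.0169 + 0.0961 + 0.0025 + 0.0016 + 0.0676 + 0.0004 + 0.0004 = 0.2144
B_P3 = 1 / 0.2144 = 4.6642
Highest B → broadest niche (most generalist): population P2 (B = 5.09).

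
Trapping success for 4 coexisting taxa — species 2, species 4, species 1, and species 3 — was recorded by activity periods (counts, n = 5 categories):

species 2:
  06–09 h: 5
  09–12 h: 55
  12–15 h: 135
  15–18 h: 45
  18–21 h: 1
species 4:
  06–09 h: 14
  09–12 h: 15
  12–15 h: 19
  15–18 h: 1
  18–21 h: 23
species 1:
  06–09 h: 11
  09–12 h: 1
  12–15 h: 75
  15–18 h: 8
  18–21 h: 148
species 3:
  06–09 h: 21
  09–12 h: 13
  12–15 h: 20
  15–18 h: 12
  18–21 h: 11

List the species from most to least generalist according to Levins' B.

Proportions for species 2 (n=241): 5/241=0.0207, 55/241=0.2282, 135/241=0.5602, 45/241=0.1867, 1/241=0.0041
Proportions for species 4 (n=72): 14/72=0.1944, 15/72=0.2083, 19/72=0.2639, 1/72=0.0139, 23/72=0.3194
Proportions for species 1 (n=243): 11/243=0.0453, 1/243=0.0041, 75/243=0.3086, 8/243=0.0329, 148/243=0.6091
Proportions for species 3 (n=77): 21/77=0.2727, 13/77=0.1688, 20/77=0.2597, 12/77=0.1558, 11/77=0.1429
Σp_2ᵢ² = 0.0207² + 0.2282² + 0.5602² + 0.1867² + 0.0041² = 0.000428 + 0.052075 + 0.313824 + 0.034857 + 0.000017 = 0.401201
B_2 = 1 / 0.401201 = 2.4925
Σp_4ᵢ² = 0.1944² + 0.2083² + 0.2639² + 0.0139² + 0.3194² = 0.037791 + 0.043389 + 0.069643 + 0.000193 + 0.102016 = 0.253032
B_4 = 1 / 0.253032 = 3.9521
Σp_1ᵢ² = 0.0453² + 0.0041² + 0.3086² + 0.0329² + 0.6091² = 0.002052 + 0.000017 + 0.095234 + 0.001082 + 0.371003 = 0.469388
B_1 = 1 / 0.469388 = 2.1304
Σp_3ᵢ² = 0.2727² + 0.1688² + 0.2597² + 0.1558² + 0.1429² = 0.074365 + 0.028493 + 0.067444 + 0.024274 + 0.020420 = 0.214996
B_3 = 1 / 0.214996 = 4.6512
Ranking by B (broadest → narrowest): species 3 (4.65) > species 4 (3.95) > species 2 (2.49) > species 1 (2.13)

species 3 > species 4 > species 2 > species 1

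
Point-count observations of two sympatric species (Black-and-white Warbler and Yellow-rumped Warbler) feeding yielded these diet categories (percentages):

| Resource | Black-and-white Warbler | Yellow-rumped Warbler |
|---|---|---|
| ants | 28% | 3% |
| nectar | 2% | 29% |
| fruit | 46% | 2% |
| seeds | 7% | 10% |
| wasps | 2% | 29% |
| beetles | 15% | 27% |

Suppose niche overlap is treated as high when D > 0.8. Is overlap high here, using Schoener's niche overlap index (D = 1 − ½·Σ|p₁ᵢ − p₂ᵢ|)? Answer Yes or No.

Convert percentages to proportions (divide by 100).
Σ|p₁ᵢ − p₂ᵢ| = 0.25 + 0.27 + 0.44 + 0.03 + 0.27 + 0.12 = 1.38
D = 1 − ½ × 1.38 = 1 − 0.690 = 0.3100
D = 0.3100 < 0.8 → No.

No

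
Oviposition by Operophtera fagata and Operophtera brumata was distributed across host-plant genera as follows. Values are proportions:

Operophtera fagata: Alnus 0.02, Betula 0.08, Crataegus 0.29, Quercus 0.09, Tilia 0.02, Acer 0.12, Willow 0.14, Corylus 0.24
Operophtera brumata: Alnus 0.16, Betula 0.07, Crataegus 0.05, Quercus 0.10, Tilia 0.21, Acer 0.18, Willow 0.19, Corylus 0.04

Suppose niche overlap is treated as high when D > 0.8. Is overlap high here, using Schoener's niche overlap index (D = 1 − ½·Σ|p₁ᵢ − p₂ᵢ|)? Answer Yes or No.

Σ|p₁ᵢ − p₂ᵢ| = 0.14 + 0.01 + 0.24 + 0.01 + 0.19 + 0.06 + 0.05 + 0.20 = 0.90
D = 1 − ½ × 0.90 = 1 − 0.450 = 0.5500
D = 0.5500 < 0.8 → No.

No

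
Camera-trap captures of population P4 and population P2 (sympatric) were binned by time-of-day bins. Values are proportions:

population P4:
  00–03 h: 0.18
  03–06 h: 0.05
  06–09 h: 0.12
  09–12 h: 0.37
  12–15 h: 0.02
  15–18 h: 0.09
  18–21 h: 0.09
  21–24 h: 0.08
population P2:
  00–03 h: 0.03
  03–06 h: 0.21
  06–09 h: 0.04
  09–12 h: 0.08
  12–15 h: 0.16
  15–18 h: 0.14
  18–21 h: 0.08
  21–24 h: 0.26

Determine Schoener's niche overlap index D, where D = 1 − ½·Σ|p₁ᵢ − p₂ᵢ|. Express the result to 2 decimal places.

0.47

Σ|p₁ᵢ − p₂ᵢ| = 0.15 + 0.16 + 0.08 + 0.29 + 0.14 + 0.05 + 0.01 + 0.18 = 1.06
D = 1 − ½ × 1.06 = 1 − 0.530 = 0.4700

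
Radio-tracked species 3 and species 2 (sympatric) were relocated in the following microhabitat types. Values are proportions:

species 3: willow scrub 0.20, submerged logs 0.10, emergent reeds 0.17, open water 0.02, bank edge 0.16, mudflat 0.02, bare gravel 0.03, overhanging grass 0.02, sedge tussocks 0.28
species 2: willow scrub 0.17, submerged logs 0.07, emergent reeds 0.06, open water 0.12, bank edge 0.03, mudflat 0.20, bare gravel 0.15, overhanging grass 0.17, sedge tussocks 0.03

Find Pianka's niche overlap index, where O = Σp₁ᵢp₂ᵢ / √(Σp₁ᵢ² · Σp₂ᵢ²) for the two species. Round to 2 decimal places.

0.48

Σ p₁ᵢp₂ᵢ = 0.0340 + 0.0070 + 0.0102 + 0.0024 + 0.0048 + 0.0040 + 0.0045 + 0.0034 + 0.0084 = 0.0787
Σp_1ᵢ² = 0.20² + 0.10² + 0.17² + 0.02² + 0.16² + 0.02² + 0.03² + 0.02² + 0.28² = 0.0400 + 0.0100 + 0.0289 + 0.0004 + 0.0256 + 0.0004 + 0.0009 + 0.0004 + 0.0784 = 0.1850
Σp_2ᵢ² = 0.17² + 0.07² + 0.06² + 0.12² + 0.03² + 0.20² + 0.15² + 0.17² + 0.03² = 0.0289 + 0.0049 + 0.0036 + 0.0144 + 0.0009 + 0.0400 + 0.0225 + 0.0289 + 0.0009 = 0.1450
O = 0.0787 / √(0.1850 × 0.1450) = 0.0787 / 0.16378 = 0.4805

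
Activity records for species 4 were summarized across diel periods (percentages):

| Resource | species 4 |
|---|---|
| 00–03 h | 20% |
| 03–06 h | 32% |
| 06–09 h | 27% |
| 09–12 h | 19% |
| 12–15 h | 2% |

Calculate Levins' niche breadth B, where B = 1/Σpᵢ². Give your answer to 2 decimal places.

Convert percentages to proportions (divide by 100).
Σpᵢ² = 0.20² + 0.32² + 0.27² + 0.19² + 0.02² = 0.0400 + 0.1024 + 0.0729 + 0.0361 + 0.0004 = 0.2518
B = 1 / 0.2518 = 3.9714

3.97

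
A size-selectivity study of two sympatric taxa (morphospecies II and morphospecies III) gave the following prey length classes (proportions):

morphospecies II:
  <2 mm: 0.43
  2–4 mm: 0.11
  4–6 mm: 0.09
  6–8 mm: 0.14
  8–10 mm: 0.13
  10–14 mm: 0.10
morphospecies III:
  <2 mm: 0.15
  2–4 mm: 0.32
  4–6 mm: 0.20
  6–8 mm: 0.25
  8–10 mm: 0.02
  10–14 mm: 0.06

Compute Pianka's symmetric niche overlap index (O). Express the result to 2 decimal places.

Σ p₁ᵢp₂ᵢ = 0.0645 + 0.0352 + 0.0180 + 0.0350 + 0.0026 + 0.0060 = 0.1613
Σp_1ᵢ² = 0.43² + 0.11² + 0.09² + 0.14² + 0.13² + 0.10² = 0.1849 + 0.0121 + 0.0081 + 0.0196 + 0.0169 + 0.0100 = 0.2516
Σp_2ᵢ² = 0.15² + 0.32² + 0.20² + 0.25² + 0.02² + 0.06² = 0.0225 + 0.1024 + 0.0400 + 0.0625 + 0.0004 + 0.0036 = 0.2314
O = 0.1613 / √(0.2516 × 0.2314) = 0.1613 / 0.24129 = 0.6685

0.67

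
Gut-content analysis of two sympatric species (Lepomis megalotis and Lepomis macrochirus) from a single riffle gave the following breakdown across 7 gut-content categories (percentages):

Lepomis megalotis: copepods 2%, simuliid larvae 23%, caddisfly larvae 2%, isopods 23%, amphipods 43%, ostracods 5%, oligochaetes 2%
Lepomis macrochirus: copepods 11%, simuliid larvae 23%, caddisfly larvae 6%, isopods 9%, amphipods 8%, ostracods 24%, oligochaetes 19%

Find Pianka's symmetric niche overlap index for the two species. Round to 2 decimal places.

Convert percentages to proportions (divide by 100).
Σ p₁ᵢp₂ᵢ = 0.0022 + 0.0529 + 0.0012 + 0.0207 + 0.0344 + 0.0120 + 0.0038 = 0.1272
Σp_1ᵢ² = 0.02² + 0.23² + 0.02² + 0.23² + 0.43² + 0.05² + 0.02² = 0.0004 + 0.0529 + 0.0004 + 0.0529 + 0.1849 + 0.0025 + 0.0004 = 0.2944
Σp_2ᵢ² = 0.11² + 0.23² + 0.06² + 0.09² + 0.08² + 0.24² + 0.19² = 0.0121 + 0.0529 + 0.0036 + 0.0081 + 0.0064 + 0.0576 + 0.0361 = 0.1768
O = 0.1272 / √(0.2944 × 0.1768) = 0.1272 / 0.22814 = 0.5576

0.56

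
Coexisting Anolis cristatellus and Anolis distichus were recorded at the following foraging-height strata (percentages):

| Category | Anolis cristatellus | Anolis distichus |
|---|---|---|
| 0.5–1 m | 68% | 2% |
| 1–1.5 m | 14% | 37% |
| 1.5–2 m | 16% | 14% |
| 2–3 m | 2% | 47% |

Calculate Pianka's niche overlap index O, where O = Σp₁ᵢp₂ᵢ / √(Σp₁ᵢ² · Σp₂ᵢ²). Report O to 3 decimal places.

Convert percentages to proportions (divide by 100).
Σ p₁ᵢp₂ᵢ = 0.0136 + 0.0518 + 0.0224 + 0.0094 = 0.0972
Σp_1ᵢ² = 0.68² + 0.14² + 0.16² + 0.02² = 0.4624 + 0.0196 + 0.0256 + 0.0004 = 0.5080
Σp_2ᵢ² = 0.02² + 0.37² + 0.14² + 0.47² = 0.0004 + 0.1369 + 0.0196 + 0.2209 = 0.3778
O = 0.0972 / √(0.5080 × 0.3778) = 0.0972 / 0.438089 = 0.22187

0.222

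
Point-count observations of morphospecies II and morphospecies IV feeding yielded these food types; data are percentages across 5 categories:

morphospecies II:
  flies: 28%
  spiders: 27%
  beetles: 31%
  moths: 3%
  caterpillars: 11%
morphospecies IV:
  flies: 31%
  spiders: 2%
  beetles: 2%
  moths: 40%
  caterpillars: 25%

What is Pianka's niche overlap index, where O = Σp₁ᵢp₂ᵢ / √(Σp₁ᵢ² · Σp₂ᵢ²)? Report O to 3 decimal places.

Convert percentages to proportions (divide by 100).
Σ p₁ᵢp₂ᵢ = 0.0868 + 0.0054 + 0.0062 + 0.0120 + 0.0275 = 0.1379
Σp_1ᵢ² = 0.28² + 0.27² + 0.31² + 0.03² + 0.11² = 0.0784 + 0.0729 + 0.0961 + 0.0009 + 0.0121 = 0.2604
Σp_2ᵢ² = 0.31² + 0.02² + 0.02² + 0.40² + 0.25² = 0.0961 + 0.0004 + 0.0004 + 0.1600 + 0.0625 = 0.3194
O = 0.1379 / √(0.2604 × 0.3194) = 0.1379 / 0.288395 = 0.47816

0.478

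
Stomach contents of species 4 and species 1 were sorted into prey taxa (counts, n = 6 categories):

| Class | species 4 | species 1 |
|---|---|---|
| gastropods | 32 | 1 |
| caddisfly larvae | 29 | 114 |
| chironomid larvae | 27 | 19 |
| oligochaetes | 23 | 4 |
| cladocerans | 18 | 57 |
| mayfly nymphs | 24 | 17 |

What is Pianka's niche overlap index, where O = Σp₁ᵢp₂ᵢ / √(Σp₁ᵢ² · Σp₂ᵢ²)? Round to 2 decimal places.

Proportions for species 4 (n=153): 32/153=0.2092, 29/153=0.1895, 27/153=0.1765, 23/153=0.1503, 18/153=0.1176, 24/153=0.1569
Proportions for species 1 (n=212): 1/212=0.0047, 114/212=0.5377, 19/212=0.0896, 4/212=0.0189, 57/212=0.2689, 17/212=0.0802
Σ p₁ᵢp₂ᵢ = 0.000983 + 0.101894 + 0.015814 + 0.002841 + 0.031623 + 0.012583 = 0.165738
Σp_1ᵢ² = 0.2092² + 0.1895² + 0.1765² + 0.1503² + 0.1176² + 0.1569² = 0.043765 + 0.035910 + 0.031152 + 0.022590 + 0.013830 + 0.024618 = 0.171865
Σp_2ᵢ² = 0.0047² + 0.5377² + 0.0896² + 0.0189² + 0.2689² + 0.0802² = 0.000022 + 0.289121 + 0.008028 + 0.000357 + 0.072307 + 0.006432 = 0.376267
O = 0.165738 / √(0.171865 × 0.376267) = 0.165738 / 0.2542973 = 0.6517

0.65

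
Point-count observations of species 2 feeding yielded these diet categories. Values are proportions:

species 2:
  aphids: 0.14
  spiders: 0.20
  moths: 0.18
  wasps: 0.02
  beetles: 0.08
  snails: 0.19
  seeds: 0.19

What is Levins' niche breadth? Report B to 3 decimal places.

Σpᵢ² = 0.14² + 0.20² + 0.18² + 0.02² + 0.08² + 0.19² + 0.19² = 0.0196 + 0.0400 + 0.0324 + 0.0004 + 0.0064 + 0.0361 + 0.0361 = 0.1710
B = 1 / 0.1710 = 5.84795

5.848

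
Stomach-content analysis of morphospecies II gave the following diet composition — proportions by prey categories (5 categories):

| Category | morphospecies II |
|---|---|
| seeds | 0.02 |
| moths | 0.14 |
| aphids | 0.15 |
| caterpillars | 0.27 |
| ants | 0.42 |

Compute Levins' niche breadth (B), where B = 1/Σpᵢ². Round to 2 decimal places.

3.43

Σpᵢ² = 0.02² + 0.14² + 0.15² + 0.27² + 0.42² = 0.0004 + 0.0196 + 0.0225 + 0.0729 + 0.1764 = 0.2918
B = 1 / 0.2918 = 3.4270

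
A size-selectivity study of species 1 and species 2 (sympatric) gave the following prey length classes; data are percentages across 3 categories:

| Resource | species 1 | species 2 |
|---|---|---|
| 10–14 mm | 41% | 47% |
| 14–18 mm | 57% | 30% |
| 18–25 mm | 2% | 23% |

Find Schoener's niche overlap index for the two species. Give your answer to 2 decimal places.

Convert percentages to proportions (divide by 100).
Σ|p₁ᵢ − p₂ᵢ| = 0.06 + 0.27 + 0.21 = 0.54
D = 1 − ½ × 0.54 = 1 − 0.270 = 0.7300

0.73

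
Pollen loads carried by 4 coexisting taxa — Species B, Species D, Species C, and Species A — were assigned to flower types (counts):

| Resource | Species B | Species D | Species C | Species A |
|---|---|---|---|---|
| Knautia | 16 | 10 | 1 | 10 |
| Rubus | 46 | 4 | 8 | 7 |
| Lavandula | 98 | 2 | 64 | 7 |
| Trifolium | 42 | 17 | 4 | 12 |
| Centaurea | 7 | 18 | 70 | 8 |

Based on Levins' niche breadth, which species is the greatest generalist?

Proportions for Species B (n=209): 16/209=0.0766, 46/209=0.2201, 98/209=0.4689, 42/209=0.2010, 7/209=0.0335
Proportions for Species D (n=51): 10/51=0.1961, 4/51=0.0784, 2/51=0.0392, 17/51=0.3333, 18/51=0.3529
Proportions for Species C (n=147): 1/147=0.0068, 8/147=0.0544, 64/147=0.4354, 4/147=0.0272, 70/147=0.4762
Proportions for Species A (n=44): 10/44=0.2273, 7/44=0.1591, 7/44=0.1591, 12/44=0.2727, 8/44=0.1818
Σp_Bᵢ² = 0.0766² + 0.2201² + 0.4689² + 0.2010² + 0.0335² = 0.005868 + 0.048444 + 0.219867 + 0.040401 + 0.001122 = 0.315702
B_B = 1 / 0.315702 = 3.1675
Σp_Dᵢ² = 0.1961² + 0.0784² + 0.0392² + 0.3333² + 0.3529² = 0.038455 + 0.006147 + 0.001537 + 0.111089 + 0.124538 = 0.281766
B_D = 1 / 0.281766 = 3.5490
Σp_Cᵢ² = 0.0068² + 0.0544² + 0.4354² + 0.0272² + 0.4762² = 0.000046 + 0.002959 + 0.189573 + 0.000740 + 0.226766 = 0.420084
B_C = 1 / 0.420084 = 2.3805
Σp_Aᵢ² = 0.2273² + 0.1591² + 0.1591² + 0.2727² + 0.1818² = 0.051665 + 0.025313 + 0.025313 + 0.074365 + 0.033051 = 0.209707
B_A = 1 / 0.209707 = 4.7686
Highest B → broadest niche (most generalist): Species A (B = 4.77).

Species A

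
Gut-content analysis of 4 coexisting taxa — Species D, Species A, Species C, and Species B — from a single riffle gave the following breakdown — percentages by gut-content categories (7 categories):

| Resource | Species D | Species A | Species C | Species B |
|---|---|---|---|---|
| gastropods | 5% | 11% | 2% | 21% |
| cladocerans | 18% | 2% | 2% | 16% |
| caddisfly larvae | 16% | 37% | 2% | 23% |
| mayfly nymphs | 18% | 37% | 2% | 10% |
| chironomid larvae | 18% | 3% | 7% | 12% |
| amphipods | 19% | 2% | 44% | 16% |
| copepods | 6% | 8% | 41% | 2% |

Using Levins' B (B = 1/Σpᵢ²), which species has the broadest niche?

Species D

Convert percentages to proportions (divide by 100).
Σp_Dᵢ² = 0.05² + 0.18² + 0.16² + 0.18² + 0.18² + 0.19² + 0.06² = 0.0025 + 0.0324 + 0.0256 + 0.0324 + 0.0324 + 0.0361 + 0.0036 = 0.1650
B_D = 1 / 0.1650 = 6.0606
Σp_Aᵢ² = 0.11² + 0.02² + 0.37² + 0.37² + 0.03² + 0.02² + 0.08² = 0.0121 + 0.0004 + 0.1369 + 0.1369 + 0.0009 + 0.0004 + 0.0064 = 0.2940
B_A = 1 / 0.2940 = 3.4014
Σp_Cᵢ² = 0.02² + 0.02² + 0.02² + 0.02² + 0.07² + 0.44² + 0.41² = 0.0004 + 0.0004 + 0.0004 + 0.0004 + 0.0049 + 0.1936 + 0.1681 = 0.3682
B_C = 1 / 0.3682 = 2.7159
Σp_Bᵢ² = 0.21² + 0.16² + 0.23² + 0.10² + 0.12² + 0.16² + 0.02² = 0.0441 + 0.0256 + 0.0529 + 0.0100 + 0.0144 + 0.0256 + 0.0004 = 0.1730
B_B = 1 / 0.1730 = 5.7803
Highest B → broadest niche (most generalist): Species D (B = 6.06).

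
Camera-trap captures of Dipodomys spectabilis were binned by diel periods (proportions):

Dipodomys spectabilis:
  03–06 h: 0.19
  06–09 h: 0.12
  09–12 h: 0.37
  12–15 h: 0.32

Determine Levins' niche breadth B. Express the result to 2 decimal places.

3.45

Σpᵢ² = 0.19² + 0.12² + 0.37² + 0.32² = 0.0361 + 0.0144 + 0.1369 + 0.1024 = 0.2898
B = 1 / 0.2898 = 3.4507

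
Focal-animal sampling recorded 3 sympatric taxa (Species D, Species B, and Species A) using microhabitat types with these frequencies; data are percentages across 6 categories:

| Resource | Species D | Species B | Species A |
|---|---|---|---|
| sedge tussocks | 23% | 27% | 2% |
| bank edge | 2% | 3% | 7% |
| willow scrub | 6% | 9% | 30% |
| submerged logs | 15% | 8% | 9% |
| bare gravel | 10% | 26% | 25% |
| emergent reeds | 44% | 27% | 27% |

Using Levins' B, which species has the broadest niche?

Convert percentages to proportions (divide by 100).
Σp_Dᵢ² = 0.23² + 0.02² + 0.06² + 0.15² + 0.10² + 0.44² = 0.0529 + 0.0004 + 0.0036 + 0.0225 + 0.0100 + 0.1936 = 0.2830
B_D = 1 / 0.2830 = 3.5336
Σp_Bᵢ² = 0.27² + 0.03² + 0.09² + 0.08² + 0.26² + 0.27² = 0.0729 + 0.0009 + 0.0081 + 0.0064 + 0.0676 + 0.0729 = 0.2288
B_B = 1 / 0.2288 = 4.3706
Σp_Aᵢ² = 0.02² + 0.07² + 0.30² + 0.09² + 0.25² + 0.27² = 0.0004 + 0.0049 + 0.0900 + 0.0081 + 0.0625 + 0.0729 = 0.2388
B_A = 1 / 0.2388 = 4.1876
Highest B → broadest niche (most generalist): Species B (B = 4.37).

Species B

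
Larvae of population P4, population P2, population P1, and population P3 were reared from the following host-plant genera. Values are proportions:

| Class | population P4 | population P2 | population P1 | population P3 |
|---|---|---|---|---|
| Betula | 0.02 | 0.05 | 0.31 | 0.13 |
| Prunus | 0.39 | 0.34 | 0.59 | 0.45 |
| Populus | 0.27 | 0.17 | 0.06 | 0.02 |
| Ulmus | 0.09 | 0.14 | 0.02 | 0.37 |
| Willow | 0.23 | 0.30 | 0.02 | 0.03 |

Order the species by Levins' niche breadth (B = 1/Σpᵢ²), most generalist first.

population P2 > population P4 > population P3 > population P1

Σp_P4ᵢ² = 0.02² + 0.39² + 0.27² + 0.09² + 0.23² = 0.0004 + 0.1521 + 0.0729 + 0.0081 + 0.0529 = 0.2864
B_P4 = 1 / 0.2864 = 3.4916
Σp_P2ᵢ² = 0.05² + 0.34² + 0.17² + 0.14² + 0.30² = 0.0025 + 0.1156 + 0.0289 + 0.0196 + 0.0900 = 0.2566
B_P2 = 1 / 0.2566 = 3.8971
Σp_P1ᵢ² = 0.31² + 0.59² + 0.06² + 0.02² + 0.02² = 0.0961 + 0.3481 + 0.0036 + 0.0004 + 0.0004 = 0.4486
B_P1 = 1 / 0.4486 = 2.2292
Σp_P3ᵢ² = 0.13² + 0.45² + 0.02² + 0.37² + 0.03² = 0.0169 + 0.2025 + 0.0004 + 0.1369 + 0.0009 = 0.3576
B_P3 = 1 / 0.3576 = 2.7964
Ranking by B (broadest → narrowest): population P2 (3.90) > population P4 (3.49) > population P3 (2.80) > population P1 (2.23)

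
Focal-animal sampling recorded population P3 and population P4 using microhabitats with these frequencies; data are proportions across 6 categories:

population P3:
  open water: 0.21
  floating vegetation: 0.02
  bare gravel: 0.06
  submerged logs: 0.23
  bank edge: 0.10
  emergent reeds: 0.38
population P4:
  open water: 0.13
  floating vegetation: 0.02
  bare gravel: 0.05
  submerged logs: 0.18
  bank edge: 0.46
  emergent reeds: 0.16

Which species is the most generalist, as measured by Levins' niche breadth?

population P3

Σp_P3ᵢ² = 0.21² + 0.02² + 0.06² + 0.23² + 0.10² + 0.38² = 0.0441 + 0.0004 + 0.0036 + 0.0529 + 0.0100 + 0.1444 = 0.2554
B_P3 = 1 / 0.2554 = 3.9154
Σp_P4ᵢ² = 0.13² + 0.02² + 0.05² + 0.18² + 0.46² + 0.16² = 0.0169 + 0.0004 + 0.0025 + 0.0324 + 0.2116 + 0.0256 = 0.2894
B_P4 = 1 / 0.2894 = 3.4554
Highest B → broadest niche (most generalist): population P3 (B = 3.92).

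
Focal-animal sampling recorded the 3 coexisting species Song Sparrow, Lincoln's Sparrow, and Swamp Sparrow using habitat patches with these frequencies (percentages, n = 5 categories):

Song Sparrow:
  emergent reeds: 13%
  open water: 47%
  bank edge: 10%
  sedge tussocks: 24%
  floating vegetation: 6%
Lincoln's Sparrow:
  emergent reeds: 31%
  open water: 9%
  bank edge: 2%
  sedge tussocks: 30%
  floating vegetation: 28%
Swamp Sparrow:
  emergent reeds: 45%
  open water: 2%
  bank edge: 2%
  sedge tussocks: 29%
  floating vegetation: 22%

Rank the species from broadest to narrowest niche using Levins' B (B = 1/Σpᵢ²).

Lincoln's Sparrow > Song Sparrow > Swamp Sparrow

Convert percentages to proportions (divide by 100).
Σp_Songᵢ² = 0.13² + 0.47² + 0.10² + 0.24² + 0.06² = 0.0169 + 0.2209 + 0.0100 + 0.0576 + 0.0036 = 0.3090
B_Song = 1 / 0.3090 = 3.2362
Σp_Lincᵢ² = 0.31² + 0.09² + 0.02² + 0.30² + 0.28² = 0.0961 + 0.0081 + 0.0004 + 0.0900 + 0.0784 = 0.2730
B_Linc = 1 / 0.2730 = 3.6630
Σp_Swamᵢ² = 0.45² + 0.02² + 0.02² + 0.29² + 0.22² = 0.2025 + 0.0004 + 0.0004 + 0.0841 + 0.0484 = 0.3358
B_Swam = 1 / 0.3358 = 2.9780
Ranking by B (broadest → narrowest): Lincoln's Sparrow (3.66) > Song Sparrow (3.24) > Swamp Sparrow (2.98)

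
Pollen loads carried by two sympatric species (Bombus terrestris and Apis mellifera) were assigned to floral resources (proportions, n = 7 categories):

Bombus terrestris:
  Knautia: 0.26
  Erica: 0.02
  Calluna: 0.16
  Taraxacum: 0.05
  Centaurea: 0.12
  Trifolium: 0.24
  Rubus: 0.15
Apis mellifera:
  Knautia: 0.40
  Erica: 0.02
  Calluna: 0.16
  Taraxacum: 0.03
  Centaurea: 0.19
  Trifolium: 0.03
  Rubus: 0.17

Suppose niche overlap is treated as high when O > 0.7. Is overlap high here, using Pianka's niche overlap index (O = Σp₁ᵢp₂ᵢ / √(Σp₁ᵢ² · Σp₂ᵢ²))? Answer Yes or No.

Yes

Σ p₁ᵢp₂ᵢ = 0.1040 + 0.0004 + 0.0256 + 0.0015 + 0.0228 + 0.0072 + 0.0255 = 0.1870
Σp_1ᵢ² = 0.26² + 0.02² + 0.16² + 0.05² + 0.12² + 0.24² + 0.15² = 0.0676 + 0.0004 + 0.0256 + 0.0025 + 0.0144 + 0.0576 + 0.0225 = 0.1906
Σp_2ᵢ² = 0.40² + 0.02² + 0.16² + 0.03² + 0.19² + 0.03² + 0.17² = 0.1600 + 0.0004 + 0.0256 + 0.0009 + 0.0361 + 0.0009 + 0.0289 = 0.2528
O = 0.1870 / √(0.1906 × 0.2528) = 0.1870 / 0.21951 = 0.8519
O = 0.8519 > 0.7 → Yes.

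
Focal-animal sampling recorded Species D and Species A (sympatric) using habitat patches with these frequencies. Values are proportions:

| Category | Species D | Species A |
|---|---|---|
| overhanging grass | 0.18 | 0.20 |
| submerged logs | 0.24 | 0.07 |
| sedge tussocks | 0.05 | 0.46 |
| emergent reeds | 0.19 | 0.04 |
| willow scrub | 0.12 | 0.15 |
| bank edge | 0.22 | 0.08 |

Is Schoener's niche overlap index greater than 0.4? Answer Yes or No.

Σ|p₁ᵢ − p₂ᵢ| = 0.02 + 0.17 + 0.41 + 0.15 + 0.03 + 0.14 = 0.92
D = 1 − ½ × 0.92 = 1 − 0.460 = 0.5400
D = 0.5400 > 0.4 → Yes.

Yes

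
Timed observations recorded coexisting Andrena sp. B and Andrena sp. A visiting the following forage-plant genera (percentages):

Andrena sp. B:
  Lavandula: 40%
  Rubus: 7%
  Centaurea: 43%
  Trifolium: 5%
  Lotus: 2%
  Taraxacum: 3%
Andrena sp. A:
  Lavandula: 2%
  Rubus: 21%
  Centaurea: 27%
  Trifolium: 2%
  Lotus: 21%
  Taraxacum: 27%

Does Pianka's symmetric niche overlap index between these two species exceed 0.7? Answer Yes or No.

No

Convert percentages to proportions (divide by 100).
Σ p₁ᵢp₂ᵢ = 0.0080 + 0.0147 + 0.1161 + 0.0010 + 0.0042 + 0.0081 = 0.1521
Σp_1ᵢ² = 0.40² + 0.07² + 0.43² + 0.05² + 0.02² + 0.03² = 0.1600 + 0.0049 + 0.1849 + 0.0025 + 0.0004 + 0.0009 = 0.3536
Σp_2ᵢ² = 0.02² + 0.21² + 0.27² + 0.02² + 0.21² + 0.27² = 0.0004 + 0.0441 + 0.0729 + 0.0004 + 0.0441 + 0.0729 = 0.2348
O = 0.1521 / √(0.3536 × 0.2348) = 0.1521 / 0.28814 = 0.5279
O = 0.5279 < 0.7 → No.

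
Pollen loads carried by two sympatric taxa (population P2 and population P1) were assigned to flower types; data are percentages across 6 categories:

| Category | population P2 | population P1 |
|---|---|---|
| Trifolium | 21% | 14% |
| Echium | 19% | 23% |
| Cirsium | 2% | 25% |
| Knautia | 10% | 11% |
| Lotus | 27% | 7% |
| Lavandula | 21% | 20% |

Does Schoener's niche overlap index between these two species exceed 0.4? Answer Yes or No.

Yes

Convert percentages to proportions (divide by 100).
Σ|p₁ᵢ − p₂ᵢ| = 0.07 + 0.04 + 0.23 + 0.01 + 0.20 + 0.01 = 0.56
D = 1 − ½ × 0.56 = 1 − 0.280 = 0.7200
D = 0.7200 > 0.4 → Yes.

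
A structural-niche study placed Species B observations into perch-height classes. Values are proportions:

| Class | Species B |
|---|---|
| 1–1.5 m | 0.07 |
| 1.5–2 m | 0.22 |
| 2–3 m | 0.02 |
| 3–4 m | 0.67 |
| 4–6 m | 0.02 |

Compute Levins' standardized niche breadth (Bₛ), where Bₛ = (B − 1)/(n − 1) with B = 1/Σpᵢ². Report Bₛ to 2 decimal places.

Σpᵢ² = 0.07² + 0.22² + 0.02² + 0.67² + 0.02² = 0.0049 + 0.0484 + 0.0004 + 0.4489 + 0.0004 = 0.5030
B = 1 / 0.5030 = 1.9881
Bₛ = (B − 1)/(n − 1) = (1.9881 − 1)/(5 − 1) = 0.9881/4 = 0.2470

0.25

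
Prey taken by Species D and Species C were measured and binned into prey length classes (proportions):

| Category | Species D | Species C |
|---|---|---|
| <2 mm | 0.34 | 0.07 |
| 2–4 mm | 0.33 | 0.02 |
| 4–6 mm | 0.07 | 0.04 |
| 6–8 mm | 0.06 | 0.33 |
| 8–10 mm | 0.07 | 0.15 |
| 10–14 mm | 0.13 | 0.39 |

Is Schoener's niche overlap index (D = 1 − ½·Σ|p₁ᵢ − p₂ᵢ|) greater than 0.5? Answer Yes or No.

No

Σ|p₁ᵢ − p₂ᵢ| = 0.27 + 0.31 + 0.03 + 0.27 + 0.08 + 0.26 = 1.22
D = 1 − ½ × 1.22 = 1 − 0.610 = 0.3900
D = 0.3900 < 0.5 → No.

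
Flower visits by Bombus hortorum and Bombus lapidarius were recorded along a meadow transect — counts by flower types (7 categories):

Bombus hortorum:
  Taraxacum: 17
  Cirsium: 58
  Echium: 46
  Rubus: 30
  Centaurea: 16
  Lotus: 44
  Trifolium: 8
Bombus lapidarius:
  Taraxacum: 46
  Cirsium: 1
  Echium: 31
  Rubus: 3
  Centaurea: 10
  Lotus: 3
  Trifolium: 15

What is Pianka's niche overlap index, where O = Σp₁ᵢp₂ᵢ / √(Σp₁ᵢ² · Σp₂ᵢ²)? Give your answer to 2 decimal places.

0.50

Proportions for Bombus hortorum (n=219): 17/219=0.0776, 58/219=0.2648, 46/219=0.2100, 30/219=0.1370, 16/219=0.0731, 44/219=0.2009, 8/219=0.0365
Proportions for Bombus lapidarius (n=109): 46/109=0.4220, 1/109=0.0092, 31/109=0.2844, 3/109=0.0275, 10/109=0.0917, 3/109=0.0275, 15/109=0.1376
Σ p₁ᵢp₂ᵢ = 0.032747 + 0.002436 + 0.059724 + 0.003768 + 0.006703 + 0.005525 + 0.005022 = 0.115925
Σp_1ᵢ² = 0.0776² + 0.2648² + 0.2100² + 0.1370² + 0.0731² + 0.2009² + 0.0365² = 0.006022 + 0.070119 + 0.044100 + 0.018769 + 0.005344 + 0.040361 + 0.001332 = 0.186047
Σp_2ᵢ² = 0.4220² + 0.0092² + 0.2844² + 0.0275² + 0.0917² + 0.0275² + 0.1376² = 0.178084 + 0.000085 + 0.080883 + 0.000756 + 0.008409 + 0.000756 + 0.018934 = 0.287907
O = 0.115925 / √(0.186047 × 0.287907) = 0.115925 / 0.2314395 = 0.5009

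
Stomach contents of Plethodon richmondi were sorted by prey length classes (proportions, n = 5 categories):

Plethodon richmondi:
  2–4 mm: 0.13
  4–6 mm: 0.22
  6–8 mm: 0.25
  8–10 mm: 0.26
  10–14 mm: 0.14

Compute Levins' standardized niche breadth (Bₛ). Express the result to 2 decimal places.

Σpᵢ² = 0.13² + 0.22² + 0.25² + 0.26² + 0.14² = 0.0169 + 0.0484 + 0.0625 + 0.0676 + 0.0196 = 0.2150
B = 1 / 0.2150 = 4.6512
Bₛ = (B − 1)/(n − 1) = (4.6512 − 1)/(5 − 1) = 3.6512/4 = 0.9128

0.91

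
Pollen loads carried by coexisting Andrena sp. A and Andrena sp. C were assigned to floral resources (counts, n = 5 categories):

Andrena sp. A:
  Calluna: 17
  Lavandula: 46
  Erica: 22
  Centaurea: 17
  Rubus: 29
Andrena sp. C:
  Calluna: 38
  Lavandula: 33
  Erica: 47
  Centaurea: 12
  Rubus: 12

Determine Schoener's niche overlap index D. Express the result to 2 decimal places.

0.70

Proportions for Andrena sp. A (n=131): 17/131=0.1298, 46/131=0.3511, 22/131=0.1679, 17/131=0.1298, 29/131=0.2214
Proportions for Andrena sp. C (n=142): 38/142=0.2676, 33/142=0.2324, 47/142=0.3310, 12/142=0.0845, 12/142=0.0845
Σ|p₁ᵢ − p₂ᵢ| = 0.1378 + 0.1187 + 0.1631 + 0.0453 + 0.1369 = 0.6018
D = 1 − ½ × 0.6018 = 1 − 0.30090 = 0.69910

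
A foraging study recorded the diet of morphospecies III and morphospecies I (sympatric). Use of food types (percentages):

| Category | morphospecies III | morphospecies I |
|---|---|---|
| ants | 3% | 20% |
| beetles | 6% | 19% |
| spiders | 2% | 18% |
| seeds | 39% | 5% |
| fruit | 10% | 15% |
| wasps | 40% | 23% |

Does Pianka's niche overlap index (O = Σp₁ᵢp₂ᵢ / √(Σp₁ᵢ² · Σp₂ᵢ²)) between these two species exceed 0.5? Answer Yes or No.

Convert percentages to proportions (divide by 100).
Σ p₁ᵢp₂ᵢ = 0.0060 + 0.0114 + 0.0036 + 0.0195 + 0.0150 + 0.0920 = 0.1475
Σp_1ᵢ² = 0.03² + 0.06² + 0.02² + 0.39² + 0.10² + 0.40² = 0.0009 + 0.0036 + 0.0004 + 0.1521 + 0.0100 + 0.1600 = 0.3270
Σp_2ᵢ² = 0.20² + 0.19² + 0.18² + 0.05² + 0.15² + 0.23² = 0.0400 + 0.0361 + 0.0324 + 0.0025 + 0.0225 + 0.0529 = 0.1864
O = 0.1475 / √(0.3270 × 0.1864) = 0.1475 / 0.24689 = 0.5974
O = 0.5974 > 0.5 → Yes.

Yes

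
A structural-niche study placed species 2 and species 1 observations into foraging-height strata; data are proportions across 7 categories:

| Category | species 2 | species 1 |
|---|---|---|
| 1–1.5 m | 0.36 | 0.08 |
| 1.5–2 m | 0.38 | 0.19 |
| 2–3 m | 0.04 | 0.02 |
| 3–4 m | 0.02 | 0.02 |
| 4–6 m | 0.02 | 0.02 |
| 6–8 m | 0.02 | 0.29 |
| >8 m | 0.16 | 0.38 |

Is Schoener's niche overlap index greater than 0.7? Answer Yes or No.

Σ|p₁ᵢ − p₂ᵢ| = 0.28 + 0.19 + 0.02 + 0.00 + 0.00 + 0.27 + 0.22 = 0.98
D = 1 − ½ × 0.98 = 1 − 0.490 = 0.5100
D = 0.5100 < 0.7 → No.

No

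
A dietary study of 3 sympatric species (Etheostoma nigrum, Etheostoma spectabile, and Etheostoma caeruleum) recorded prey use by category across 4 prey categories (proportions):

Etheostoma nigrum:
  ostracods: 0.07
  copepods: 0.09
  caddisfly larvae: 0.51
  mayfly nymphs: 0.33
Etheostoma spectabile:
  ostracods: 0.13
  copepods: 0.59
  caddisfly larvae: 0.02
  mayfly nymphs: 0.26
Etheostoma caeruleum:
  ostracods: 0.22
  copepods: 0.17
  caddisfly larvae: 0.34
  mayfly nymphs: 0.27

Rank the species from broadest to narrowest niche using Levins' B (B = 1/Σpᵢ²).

Σp_nigrᵢ² = 0.07² + 0.09² + 0.51² + 0.33² = 0.0049 + 0.0081 + 0.2601 + 0.1089 = 0.3820
B_nigr = 1 / 0.3820 = 2.6178
Σp_specᵢ² = 0.13² + 0.59² + 0.02² + 0.26² = 0.0169 + 0.3481 + 0.0004 + 0.0676 = 0.4330
B_spec = 1 / 0.4330 = 2.3095
Σp_caerᵢ² = 0.22² + 0.17² + 0.34² + 0.27² = 0.0484 + 0.0289 + 0.1156 + 0.0729 = 0.2658
B_caer = 1 / 0.2658 = 3.7622
Ranking by B (broadest → narrowest): Etheostoma caeruleum (3.76) > Etheostoma nigrum (2.62) > Etheostoma spectabile (2.31)

Etheostoma caeruleum > Etheostoma nigrum > Etheostoma spectabile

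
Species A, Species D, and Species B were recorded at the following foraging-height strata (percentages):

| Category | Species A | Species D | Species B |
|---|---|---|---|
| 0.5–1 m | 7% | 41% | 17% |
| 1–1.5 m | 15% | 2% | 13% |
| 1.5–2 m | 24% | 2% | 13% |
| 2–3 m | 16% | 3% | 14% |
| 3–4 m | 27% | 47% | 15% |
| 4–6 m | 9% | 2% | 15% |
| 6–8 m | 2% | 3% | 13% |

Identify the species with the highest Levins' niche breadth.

Convert percentages to proportions (divide by 100).
Σp_Aᵢ² = 0.07² + 0.15² + 0.24² + 0.16² + 0.27² + 0.09² + 0.02² = 0.0049 + 0.0225 + 0.0576 + 0.0256 + 0.0729 + 0.0081 + 0.0004 = 0.1920
B_A = 1 / 0.1920 = 5.2083
Σp_Dᵢ² = 0.41² + 0.02² + 0.02² + 0.03² + 0.47² + 0.02² + 0.03² = 0.1681 + 0.0004 + 0.0004 + 0.0009 + 0.2209 + 0.0004 + 0.0009 = 0.3920
B_D = 1 / 0.3920 = 2.5510
Σp_Bᵢ² = 0.17² + 0.13² + 0.13² + 0.14² + 0.15² + 0.15² + 0.13² = 0.0289 + 0.0169 + 0.0169 + 0.0196 + 0.0225 + 0.0225 + 0.0169 = 0.1442
B_B = 1 / 0.1442 = 6.9348
Highest B → broadest niche (most generalist): Species B (B = 6.93).

Species B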